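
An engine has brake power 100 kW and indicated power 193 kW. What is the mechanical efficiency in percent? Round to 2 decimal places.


eta_mech = (BP / IP) * 100
Ratio = 100 / 193 = 0.5181
eta_mech = 0.5181 * 100 = 51.81%


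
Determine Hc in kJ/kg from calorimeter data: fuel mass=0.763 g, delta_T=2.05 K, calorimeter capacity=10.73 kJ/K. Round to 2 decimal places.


Hc = C_cal * delta_T / m_fuel
Q_released = 10.73 * 2.05 = 21.9965 kJ
m_fuel = 0.763 g = 0.763/1000 kg = 0.000763 kg
Hc = 21.9965 / 0.000763 = 28828.96 kJ/kg


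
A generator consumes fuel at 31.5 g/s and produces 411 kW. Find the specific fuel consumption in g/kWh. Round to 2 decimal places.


SFC = (mf / BP) * 3600
Rate = 31.5 / 411 = 0.076642 g/(s*kW)
SFC = 0.076642 * 3600 = 275.91 g/kWh


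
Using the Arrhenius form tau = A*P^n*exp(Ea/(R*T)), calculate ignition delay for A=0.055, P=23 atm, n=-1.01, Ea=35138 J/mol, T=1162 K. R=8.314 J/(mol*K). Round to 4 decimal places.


tau = A * P^n * exp(Ea/(R*T))
P^n = 23^(-1.01) = 0.04213615
Ea/(R*T) = 35138/(8.314*1162) = 3.637147
exp(Ea/(R*T)) = 37.983327
tau = 0.055 * 0.04213615 * 37.983327 = 0.0880 ms


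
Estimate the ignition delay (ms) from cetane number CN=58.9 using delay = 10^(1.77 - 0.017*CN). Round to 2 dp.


delay = 10^(1.77 - 0.017*CN)
Exponent = 1.77 - 0.017*58.9 = 0.7687
delay = 10^0.7687 = 5.87 ms


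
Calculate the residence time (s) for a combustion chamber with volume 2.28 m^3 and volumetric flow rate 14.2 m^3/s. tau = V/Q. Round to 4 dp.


tau = V / Q_flow
tau = 2.28 / 14.2 = 0.1606 s


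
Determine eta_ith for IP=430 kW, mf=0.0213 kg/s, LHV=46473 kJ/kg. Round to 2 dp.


eta_ith = (IP / (mf * LHV)) * 100
Denominator = 0.0213 * 46473 = 989.8749 kW
eta_ith = (430 / 989.8749) * 100 = 43.44%


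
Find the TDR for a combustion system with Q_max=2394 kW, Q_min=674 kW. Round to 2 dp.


TDR = Q_max / Q_min
TDR = 2394 / 674 = 3.55


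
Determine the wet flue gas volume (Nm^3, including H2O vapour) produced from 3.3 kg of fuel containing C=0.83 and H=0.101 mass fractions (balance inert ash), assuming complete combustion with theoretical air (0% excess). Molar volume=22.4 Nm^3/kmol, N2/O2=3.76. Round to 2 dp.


Per kg fuel: CO2 = (C/12 kmol)*22.4 = (0.83/12)*22.4 = 1.54933 Nm^3
Per kg fuel: H2O = (H/2 kmol)*22.4 = (0.101/2)*22.4 = 1.13120 Nm^3
O2 needed per kg fuel = C/12 + H/4 = 0.83/12 + 0.101/4 = 0.09441667 kmol
Per kg fuel: N2 = O2*3.76*22.4 = 0.09441667*3.76*22.4 = 7.95215 Nm^3
Total per kg = 1.54933 + 1.13120 + 7.95215 = 10.63268 Nm^3
Total = 10.63268 * 3.3 = 35.09 Nm^3


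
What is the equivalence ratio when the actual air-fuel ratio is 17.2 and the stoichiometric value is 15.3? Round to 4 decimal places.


phi = AFR_stoich / AFR_actual
phi = 15.3 / 17.2 = 0.8895


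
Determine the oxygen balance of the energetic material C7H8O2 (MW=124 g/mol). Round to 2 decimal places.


OB = -1600 * (2C + H/2 - O) / MW
Inner = 2*7 + 8/2 - 2 = 16.00
OB = -1600 * 16.00 / 124 = -206.45%


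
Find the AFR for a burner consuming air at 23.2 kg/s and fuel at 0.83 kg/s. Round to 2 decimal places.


AFR = m_air / m_fuel
AFR = 23.2 / 0.83 = 27.95


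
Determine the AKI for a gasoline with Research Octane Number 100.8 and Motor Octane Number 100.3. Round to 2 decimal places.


AKI = (RON + MON) / 2
AKI = (100.8 + 100.3) / 2
AKI = 201.1 / 2 = 100.55


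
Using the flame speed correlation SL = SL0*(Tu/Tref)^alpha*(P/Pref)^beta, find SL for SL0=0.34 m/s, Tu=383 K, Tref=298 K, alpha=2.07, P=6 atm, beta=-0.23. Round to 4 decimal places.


SL = SL0 * (Tu/Tref)^alpha * (P/Pref)^beta
T ratio = 383/298 = 1.28523490
(T ratio)^alpha = 1.28523490^2.07 = 1.681101
(P/Pref)^beta = 6^(-0.23) = 0.662255
SL = 0.34 * 1.681101 * 0.662255 = 0.3785 m/s


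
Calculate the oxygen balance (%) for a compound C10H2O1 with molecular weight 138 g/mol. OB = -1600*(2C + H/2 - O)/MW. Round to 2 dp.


OB = -1600 * (2C + H/2 - O) / MW
Inner = 2*10 + 2/2 - 1 = 20.00
OB = -1600 * 20.00 / 138 = -231.88%


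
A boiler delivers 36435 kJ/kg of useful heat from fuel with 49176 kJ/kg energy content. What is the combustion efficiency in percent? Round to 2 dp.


Efficiency = (Q_useful / Q_fuel) * 100
Efficiency = (36435 / 49176) * 100
Efficiency = 0.7409 * 100 = 74.09%


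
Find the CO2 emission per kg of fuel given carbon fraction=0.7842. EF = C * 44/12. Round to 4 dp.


EF = C_frac * (M_CO2 / M_C)
EF = 0.7842 * (44/12)
EF = 0.7842 * 3.666667 = 2.8754 kg_CO2/kg_fuel


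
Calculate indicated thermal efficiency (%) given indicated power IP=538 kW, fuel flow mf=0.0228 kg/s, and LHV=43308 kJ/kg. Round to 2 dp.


eta_ith = (IP / (mf * LHV)) * 100
Denominator = 0.0228 * 43308 = 987.4224 kW
eta_ith = (538 / 987.4224) * 100 = 54.49%


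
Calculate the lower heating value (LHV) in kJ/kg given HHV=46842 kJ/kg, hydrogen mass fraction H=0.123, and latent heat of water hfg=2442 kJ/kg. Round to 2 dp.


LHV = HHV - hfg * 9 * H
Water correction = 2442 * 9 * 0.123 = 2703.294 kJ/kg
LHV = 46842 - 2703.294 = 44138.71 kJ/kg


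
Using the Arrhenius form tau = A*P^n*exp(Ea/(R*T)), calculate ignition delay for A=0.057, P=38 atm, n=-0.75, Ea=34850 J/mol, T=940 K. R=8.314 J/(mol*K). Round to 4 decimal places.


tau = A * P^n * exp(Ea/(R*T))
P^n = 38^(-0.75) = 0.06533747
Ea/(R*T) = 34850/(8.314*940) = 4.459282
exp(Ea/(R*T)) = 86.425408
tau = 0.057 * 0.06533747 * 86.425408 = 0.3219 ms


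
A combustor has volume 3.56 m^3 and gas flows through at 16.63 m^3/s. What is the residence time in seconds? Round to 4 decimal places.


tau = V / Q_flow
tau = 3.56 / 16.63 = 0.2141 s


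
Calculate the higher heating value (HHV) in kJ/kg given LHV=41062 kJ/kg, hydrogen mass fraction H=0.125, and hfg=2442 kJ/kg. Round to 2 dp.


HHV = LHV + hfg * 9 * H
Water addition = 2442 * 9 * 0.125 = 2747.250 kJ/kg
HHV = 41062 + 2747.250 = 43809.25 kJ/kg


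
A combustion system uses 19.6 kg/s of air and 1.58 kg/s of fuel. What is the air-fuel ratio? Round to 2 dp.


AFR = m_air / m_fuel
AFR = 19.6 / 1.58 = 12.41


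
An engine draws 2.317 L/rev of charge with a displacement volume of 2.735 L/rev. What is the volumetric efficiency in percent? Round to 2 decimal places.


eta_v = (V_actual / V_disp) * 100
Ratio = 2.317 / 2.735 = 0.8472
eta_v = 0.8472 * 100 = 84.72%


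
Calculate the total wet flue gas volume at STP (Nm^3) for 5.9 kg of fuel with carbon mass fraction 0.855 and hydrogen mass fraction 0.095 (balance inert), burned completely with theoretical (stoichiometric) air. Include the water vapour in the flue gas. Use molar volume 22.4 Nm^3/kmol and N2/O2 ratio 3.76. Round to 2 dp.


Per kg fuel: CO2 = (C/12 kmol)*22.4 = (0.855/12)*22.4 = 1.59600 Nm^3
Per kg fuel: H2O = (H/2 kmol)*22.4 = (0.095/2)*22.4 = 1.06400 Nm^3
O2 needed per kg fuel = C/12 + H/4 = 0.855/12 + 0.095/4 = 0.09500000 kmol
Per kg fuel: N2 = O2*3.76*22.4 = 0.09500000*3.76*22.4 = 8.00128 Nm^3
Total per kg = 1.59600 + 1.06400 + 8.00128 = 10.66128 Nm^3
Total = 10.66128 * 5.9 = 62.90 Nm^3


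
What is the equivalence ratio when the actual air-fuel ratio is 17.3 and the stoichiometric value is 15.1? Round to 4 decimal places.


phi = AFR_stoich / AFR_actual
phi = 15.1 / 17.3 = 0.8728


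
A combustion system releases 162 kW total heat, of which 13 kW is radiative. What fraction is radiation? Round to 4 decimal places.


f_rad = Q_rad / Q_total
f_rad = 13 / 162 = 0.0802


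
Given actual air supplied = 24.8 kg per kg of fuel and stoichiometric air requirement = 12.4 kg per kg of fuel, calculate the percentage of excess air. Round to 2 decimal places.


Excess air = actual - stoichiometric = 24.8 - 12.4 = 12.40 kg/kg fuel
Excess air % = (excess / stoich) * 100 = (12.40 / 12.4) * 100 = 100.00%


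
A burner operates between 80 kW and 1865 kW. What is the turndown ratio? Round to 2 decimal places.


TDR = Q_max / Q_min
TDR = 1865 / 80 = 23.31


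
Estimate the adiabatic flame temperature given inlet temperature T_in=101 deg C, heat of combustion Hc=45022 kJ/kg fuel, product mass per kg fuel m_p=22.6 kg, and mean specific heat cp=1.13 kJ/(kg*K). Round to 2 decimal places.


T_ad = T_in + Hc / (m_p * cp)
Denominator = 22.6 * 1.13 = 25.5380
Temperature rise = 45022 / 25.5380 = 1762.94 K
T_ad = 101 + 1762.94 = 1863.94 deg C


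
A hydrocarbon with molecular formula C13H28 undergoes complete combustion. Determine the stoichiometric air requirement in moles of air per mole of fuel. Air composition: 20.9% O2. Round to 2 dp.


Balanced combustion: C13H28 + 20 O2 -> 13 CO2 + 14 H2O
O2 needed = C + H/4 = 13 + 28/4 = 20.00 moles
Air moles = O2 / 0.209 = 20.00 / 0.209 = 95.69 moles air


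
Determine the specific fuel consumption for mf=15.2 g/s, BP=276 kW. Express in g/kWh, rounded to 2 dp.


SFC = (mf / BP) * 3600
Rate = 15.2 / 276 = 0.055072 g/(s*kW)
SFC = 0.055072 * 3600 = 198.26 g/kWh


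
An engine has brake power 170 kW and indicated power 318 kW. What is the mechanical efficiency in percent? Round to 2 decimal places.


eta_mech = (BP / IP) * 100
Ratio = 170 / 318 = 0.5346
eta_mech = 0.5346 * 100 = 53.46%


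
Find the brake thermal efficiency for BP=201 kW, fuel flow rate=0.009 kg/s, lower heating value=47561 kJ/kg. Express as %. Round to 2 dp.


eta_BTE = (BP / (mf * LHV)) * 100
Denominator = 0.009 * 47561 = 428.0490 kW
eta_BTE = (201 / 428.0490) * 100 = 46.96%


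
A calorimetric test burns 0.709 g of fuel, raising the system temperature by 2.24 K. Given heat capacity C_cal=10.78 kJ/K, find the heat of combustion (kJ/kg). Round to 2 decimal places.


Hc = C_cal * delta_T / m_fuel
Q_released = 10.78 * 2.24 = 24.1472 kJ
m_fuel = 0.709 g = 0.709/1000 kg = 0.000709 kg
Hc = 24.1472 / 0.000709 = 34058.11 kJ/kg


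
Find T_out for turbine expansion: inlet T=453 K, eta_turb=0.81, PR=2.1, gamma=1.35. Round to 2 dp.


T_out = T_in * (1 - eta * (1 - PR^(-(gamma-1)/gamma)))
Exponent = -(1.35-1)/1.35 = -0.25925926
PR^exp = 2.1^(-0.25925926) = 0.82501466
Factor = 1 - 0.81*(1 - 0.82501466) = 0.85826187
T_out = 453 * 0.85826187 = 388.79 K


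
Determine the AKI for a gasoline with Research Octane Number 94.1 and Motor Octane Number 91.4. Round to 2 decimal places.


AKI = (RON + MON) / 2
AKI = (94.1 + 91.4) / 2
AKI = 185.5 / 2 = 92.75


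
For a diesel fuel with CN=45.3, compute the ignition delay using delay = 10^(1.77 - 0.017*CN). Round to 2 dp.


delay = 10^(1.77 - 0.017*CN)
Exponent = 1.77 - 0.017*45.3 = 0.9999
delay = 10^0.9999 = 10.00 ms


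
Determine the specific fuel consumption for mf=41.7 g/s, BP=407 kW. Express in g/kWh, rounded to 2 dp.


SFC = (mf / BP) * 3600
Rate = 41.7 / 407 = 0.102457 g/(s*kW)
SFC = 0.102457 * 3600 = 368.85 g/kWh


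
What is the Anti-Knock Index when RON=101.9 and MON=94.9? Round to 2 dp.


AKI = (RON + MON) / 2
AKI = (101.9 + 94.9) / 2
AKI = 196.8 / 2 = 98.40


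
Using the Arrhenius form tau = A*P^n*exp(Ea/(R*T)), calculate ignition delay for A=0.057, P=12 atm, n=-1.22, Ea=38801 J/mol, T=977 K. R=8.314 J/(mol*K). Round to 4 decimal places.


tau = A * P^n * exp(Ea/(R*T))
P^n = 12^(-1.22) = 0.04823906
Ea/(R*T) = 38801/(8.314*977) = 4.776814
exp(Ea/(R*T)) = 118.725492
tau = 0.057 * 0.04823906 * 118.725492 = 0.3265 ms


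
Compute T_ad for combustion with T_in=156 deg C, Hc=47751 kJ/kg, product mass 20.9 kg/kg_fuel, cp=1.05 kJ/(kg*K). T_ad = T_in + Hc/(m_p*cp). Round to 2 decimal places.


T_ad = T_in + Hc / (m_p * cp)
Denominator = 20.9 * 1.05 = 21.9450
Temperature rise = 47751 / 21.9450 = 2175.94 K
T_ad = 156 + 2175.94 = 2331.94 deg C


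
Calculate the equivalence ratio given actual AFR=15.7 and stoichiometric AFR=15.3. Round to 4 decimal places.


phi = AFR_stoich / AFR_actual
phi = 15.3 / 15.7 = 0.9745


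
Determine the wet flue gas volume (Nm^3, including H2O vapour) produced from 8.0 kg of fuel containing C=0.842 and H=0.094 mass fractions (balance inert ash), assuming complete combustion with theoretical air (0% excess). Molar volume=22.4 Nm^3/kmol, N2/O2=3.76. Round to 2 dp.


Per kg fuel: CO2 = (C/12 kmol)*22.4 = (0.842/12)*22.4 = 1.57173 Nm^3
Per kg fuel: H2O = (H/2 kmol)*22.4 = (0.094/2)*22.4 = 1.05280 Nm^3
O2 needed per kg fuel = C/12 + H/4 = 0.842/12 + 0.094/4 = 0.09366667 kmol
Per kg fuel: N2 = O2*3.76*22.4 = 0.09366667*3.76*22.4 = 7.88898 Nm^3
Total per kg = 1.57173 + 1.05280 + 7.88898 = 10.51351 Nm^3
Total = 10.51351 * 8.0 = 84.11 Nm^3


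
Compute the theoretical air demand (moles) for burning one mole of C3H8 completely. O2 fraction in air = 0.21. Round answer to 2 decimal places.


Balanced combustion: C3H8 + 5 O2 -> 3 CO2 + 4 H2O
O2 needed = C + H/4 = 3 + 8/4 = 5.00 moles
Air moles = O2 / 0.21 = 5.00 / 0.21 = 23.81 moles air


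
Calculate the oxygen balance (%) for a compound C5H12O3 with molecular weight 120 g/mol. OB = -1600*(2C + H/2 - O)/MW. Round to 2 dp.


OB = -1600 * (2C + H/2 - O) / MW
Inner = 2*5 + 12/2 - 3 = 13.00
OB = -1600 * 13.00 / 120 = -173.33%


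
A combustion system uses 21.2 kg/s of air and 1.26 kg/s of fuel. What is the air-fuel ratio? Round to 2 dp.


AFR = m_air / m_fuel
AFR = 21.2 / 1.26 = 16.83


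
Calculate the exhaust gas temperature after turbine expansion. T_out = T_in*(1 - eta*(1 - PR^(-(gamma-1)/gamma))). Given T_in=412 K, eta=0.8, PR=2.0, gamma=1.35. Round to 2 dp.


T_out = T_in * (1 - eta * (1 - PR^(-(gamma-1)/gamma)))
Exponent = -(1.35-1)/1.35 = -0.25925926
PR^exp = 2.0^(-0.25925926) = 0.83551680
Factor = 1 - 0.8*(1 - 0.83551680) = 0.86841344
T_out = 412 * 0.86841344 = 357.79 K


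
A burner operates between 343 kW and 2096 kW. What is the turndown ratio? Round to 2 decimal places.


TDR = Q_max / Q_min
TDR = 2096 / 343 = 6.11


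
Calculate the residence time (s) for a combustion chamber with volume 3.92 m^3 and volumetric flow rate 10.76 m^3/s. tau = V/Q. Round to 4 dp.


tau = V / Q_flow
tau = 3.92 / 10.76 = 0.3643 s


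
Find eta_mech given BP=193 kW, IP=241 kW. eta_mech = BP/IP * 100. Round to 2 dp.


eta_mech = (BP / IP) * 100
Ratio = 193 / 241 = 0.8008
eta_mech = 0.8008 * 100 = 80.08%


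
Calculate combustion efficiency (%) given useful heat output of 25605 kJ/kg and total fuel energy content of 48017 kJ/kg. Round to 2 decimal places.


Efficiency = (Q_useful / Q_fuel) * 100
Efficiency = (25605 / 48017) * 100
Efficiency = 0.5332 * 100 = 53.32%


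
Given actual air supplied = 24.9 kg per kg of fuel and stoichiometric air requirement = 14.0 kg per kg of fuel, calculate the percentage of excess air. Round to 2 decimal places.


Excess air = actual - stoichiometric = 24.9 - 14.0 = 10.90 kg/kg fuel
Excess air % = (excess / stoich) * 100 = (10.90 / 14.0) * 100 = 77.86%


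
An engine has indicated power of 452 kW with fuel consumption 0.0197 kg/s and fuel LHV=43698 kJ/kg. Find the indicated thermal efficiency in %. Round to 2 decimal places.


eta_ith = (IP / (mf * LHV)) * 100
Denominator = 0.0197 * 43698 = 860.8506 kW
eta_ith = (452 / 860.8506) * 100 = 52.51%


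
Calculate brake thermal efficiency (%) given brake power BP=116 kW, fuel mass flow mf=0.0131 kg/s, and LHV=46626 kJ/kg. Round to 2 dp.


eta_BTE = (BP / (mf * LHV)) * 100
Denominator = 0.0131 * 46626 = 610.8006 kW
eta_BTE = (116 / 610.8006) * 100 = 18.99%


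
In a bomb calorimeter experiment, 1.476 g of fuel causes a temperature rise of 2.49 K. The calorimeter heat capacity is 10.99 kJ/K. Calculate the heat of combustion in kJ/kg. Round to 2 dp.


Hc = C_cal * delta_T / m_fuel
Q_released = 10.99 * 2.49 = 27.3651 kJ
m_fuel = 1.476 g = 1.476/1000 kg = 0.001476 kg
Hc = 27.3651 / 0.001476 = 18540.04 kJ/kg


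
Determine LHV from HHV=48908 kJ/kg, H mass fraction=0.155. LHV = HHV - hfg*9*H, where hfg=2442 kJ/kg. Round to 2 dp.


LHV = HHV - hfg * 9 * H
Water correction = 2442 * 9 * 0.155 = 3406.590 kJ/kg
LHV = 48908 - 3406.590 = 45501.41 kJ/kg


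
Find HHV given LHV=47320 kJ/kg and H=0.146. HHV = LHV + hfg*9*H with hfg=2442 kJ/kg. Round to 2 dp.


HHV = LHV + hfg * 9 * H
Water addition = 2442 * 9 * 0.146 = 3208.788 kJ/kg
HHV = 47320 + 3208.788 = 50528.79 kJ/kg


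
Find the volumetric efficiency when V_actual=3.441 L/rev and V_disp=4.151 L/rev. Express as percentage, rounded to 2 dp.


eta_v = (V_actual / V_disp) * 100
Ratio = 3.441 / 4.151 = 0.8290
eta_v = 0.8290 * 100 = 82.90%


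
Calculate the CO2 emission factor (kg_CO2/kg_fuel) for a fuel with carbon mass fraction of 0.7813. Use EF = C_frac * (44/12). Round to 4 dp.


EF = C_frac * (M_CO2 / M_C)
EF = 0.7813 * (44/12)
EF = 0.7813 * 3.666667 = 2.8648 kg_CO2/kg_fuel


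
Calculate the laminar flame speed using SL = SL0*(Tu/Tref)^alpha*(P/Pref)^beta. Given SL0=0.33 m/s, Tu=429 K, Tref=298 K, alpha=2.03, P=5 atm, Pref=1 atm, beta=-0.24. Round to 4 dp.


SL = SL0 * (Tu/Tref)^alpha * (P/Pref)^beta
T ratio = 429/298 = 1.43959732
(T ratio)^alpha = 1.43959732^2.03 = 2.095218
(P/Pref)^beta = 5^(-0.24) = 0.679590
SL = 0.33 * 2.095218 * 0.679590 = 0.4699 m/s


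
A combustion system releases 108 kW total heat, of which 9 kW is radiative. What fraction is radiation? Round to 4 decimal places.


f_rad = Q_rad / Q_total
f_rad = 9 / 108 = 0.0833


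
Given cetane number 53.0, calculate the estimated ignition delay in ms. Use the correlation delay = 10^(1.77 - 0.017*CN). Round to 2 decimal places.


delay = 10^(1.77 - 0.017*CN)
Exponent = 1.77 - 0.017*53.0 = 0.8690
delay = 10^0.8690 = 7.40 ms


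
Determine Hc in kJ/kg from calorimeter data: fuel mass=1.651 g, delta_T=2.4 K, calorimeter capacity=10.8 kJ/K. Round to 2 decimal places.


Hc = C_cal * delta_T / m_fuel
Q_released = 10.8 * 2.4 = 25.9200 kJ
m_fuel = 1.651 g = 1.651/1000 kg = 0.001651 kg
Hc = 25.9200 / 0.001651 = 15699.58 kJ/kg


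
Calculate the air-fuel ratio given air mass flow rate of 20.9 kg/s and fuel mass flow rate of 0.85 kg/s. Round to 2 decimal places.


AFR = m_air / m_fuel
AFR = 20.9 / 0.85 = 24.59


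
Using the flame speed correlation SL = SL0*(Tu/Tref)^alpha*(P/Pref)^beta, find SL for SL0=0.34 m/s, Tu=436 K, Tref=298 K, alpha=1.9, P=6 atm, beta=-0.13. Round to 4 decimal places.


SL = SL0 * (Tu/Tref)^alpha * (P/Pref)^beta
T ratio = 436/298 = 1.46308725
(T ratio)^alpha = 1.46308725^1.9 = 2.060694
(P/Pref)^beta = 6^(-0.13) = 0.792210
SL = 0.34 * 2.060694 * 0.792210 = 0.5551 m/s


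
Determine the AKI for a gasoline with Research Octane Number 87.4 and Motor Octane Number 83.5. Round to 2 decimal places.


AKI = (RON + MON) / 2
AKI = (87.4 + 83.5) / 2
AKI = 170.9 / 2 = 85.45


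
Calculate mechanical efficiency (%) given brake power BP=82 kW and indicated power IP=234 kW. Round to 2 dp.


eta_mech = (BP / IP) * 100
Ratio = 82 / 234 = 0.3504
eta_mech = 0.3504 * 100 = 35.04%


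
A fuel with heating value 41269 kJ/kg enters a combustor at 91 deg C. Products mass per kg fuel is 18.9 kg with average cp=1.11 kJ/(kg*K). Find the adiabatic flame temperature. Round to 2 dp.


T_ad = T_in + Hc / (m_p * cp)
Denominator = 18.9 * 1.11 = 20.9790
Temperature rise = 41269 / 20.9790 = 1967.16 K
T_ad = 91 + 1967.16 = 2058.16 deg C


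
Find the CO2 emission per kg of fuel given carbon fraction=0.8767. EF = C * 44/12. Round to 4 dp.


EF = C_frac * (M_CO2 / M_C)
EF = 0.8767 * (44/12)
EF = 0.8767 * 3.666667 = 3.2146 kg_CO2/kg_fuel


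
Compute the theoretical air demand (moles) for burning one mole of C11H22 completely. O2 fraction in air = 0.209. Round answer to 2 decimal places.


Balanced combustion: C11H22 + 16.5 O2 -> 11 CO2 + 11 H2O
O2 needed = C + H/4 = 11 + 22/4 = 16.50 moles
Air moles = O2 / 0.209 = 16.50 / 0.209 = 78.95 moles air


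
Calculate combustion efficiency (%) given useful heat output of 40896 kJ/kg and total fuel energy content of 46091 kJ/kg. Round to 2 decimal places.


Efficiency = (Q_useful / Q_fuel) * 100
Efficiency = (40896 / 46091) * 100
Efficiency = 0.8873 * 100 = 88.73%


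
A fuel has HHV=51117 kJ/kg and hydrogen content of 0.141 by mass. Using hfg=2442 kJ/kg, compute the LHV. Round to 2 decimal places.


LHV = HHV - hfg * 9 * H
Water correction = 2442 * 9 * 0.141 = 3098.898 kJ/kg
LHV = 51117 - 3098.898 = 48018.10 kJ/kg


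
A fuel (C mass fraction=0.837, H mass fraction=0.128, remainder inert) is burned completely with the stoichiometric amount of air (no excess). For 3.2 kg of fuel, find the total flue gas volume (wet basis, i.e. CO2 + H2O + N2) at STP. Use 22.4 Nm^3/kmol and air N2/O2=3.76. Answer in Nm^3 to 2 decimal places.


Per kg fuel: CO2 = (C/12 kmol)*22.4 = (0.837/12)*22.4 = 1.56240 Nm^3
Per kg fuel: H2O = (H/2 kmol)*22.4 = (0.128/2)*22.4 = 1.43360 Nm^3
O2 needed per kg fuel = C/12 + H/4 = 0.837/12 + 0.128/4 = 0.10175000 kmol
Per kg fuel: N2 = O2*3.76*22.4 = 0.10175000*3.76*22.4 = 8.56979 Nm^3
Total per kg = 1.56240 + 1.43360 + 8.56979 = 11.56579 Nm^3
Total = 11.56579 * 3.2 = 37.01 Nm^3


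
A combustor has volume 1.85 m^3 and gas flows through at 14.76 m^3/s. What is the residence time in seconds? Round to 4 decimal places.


tau = V / Q_flow
tau = 1.85 / 14.76 = 0.1253 s


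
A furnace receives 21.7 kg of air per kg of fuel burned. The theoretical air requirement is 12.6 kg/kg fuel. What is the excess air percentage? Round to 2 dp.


Excess air = actual - stoichiometric = 21.7 - 12.6 = 9.10 kg/kg fuel
Excess air % = (excess / stoich) * 100 = (9.10 / 12.6) * 100 = 72.22%


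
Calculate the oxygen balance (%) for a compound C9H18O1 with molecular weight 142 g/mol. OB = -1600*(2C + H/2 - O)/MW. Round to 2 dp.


OB = -1600 * (2C + H/2 - O) / MW
Inner = 2*9 + 18/2 - 1 = 26.00
OB = -1600 * 26.00 / 142 = -292.96%


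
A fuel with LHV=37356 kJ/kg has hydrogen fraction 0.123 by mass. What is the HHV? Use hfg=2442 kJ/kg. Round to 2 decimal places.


HHV = LHV + hfg * 9 * H
Water addition = 2442 * 9 * 0.123 = 2703.294 kJ/kg
HHV = 37356 + 2703.294 = 40059.29 kJ/kg


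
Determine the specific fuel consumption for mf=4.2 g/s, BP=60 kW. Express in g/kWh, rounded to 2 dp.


SFC = (mf / BP) * 3600
Rate = 4.2 / 60 = 0.070000 g/(s*kW)
SFC = 0.070000 * 3600 = 252.00 g/kWh


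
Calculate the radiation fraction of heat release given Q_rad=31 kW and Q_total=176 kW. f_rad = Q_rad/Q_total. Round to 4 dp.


f_rad = Q_rad / Q_total
f_rad = 31 / 176 = 0.1761


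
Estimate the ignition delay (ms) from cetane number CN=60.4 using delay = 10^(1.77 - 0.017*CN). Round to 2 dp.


delay = 10^(1.77 - 0.017*CN)
Exponent = 1.77 - 0.017*60.4 = 0.7432
delay = 10^0.7432 = 5.54 ms


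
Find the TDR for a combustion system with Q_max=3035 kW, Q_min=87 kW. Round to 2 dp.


TDR = Q_max / Q_min
TDR = 3035 / 87 = 34.89


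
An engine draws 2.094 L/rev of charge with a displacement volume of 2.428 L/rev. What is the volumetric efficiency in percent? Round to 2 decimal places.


eta_v = (V_actual / V_disp) * 100
Ratio = 2.094 / 2.428 = 0.8624
eta_v = 0.8624 * 100 = 86.24%


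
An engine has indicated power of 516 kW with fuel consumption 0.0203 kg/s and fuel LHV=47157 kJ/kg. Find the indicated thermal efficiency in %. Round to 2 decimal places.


eta_ith = (IP / (mf * LHV)) * 100
Denominator = 0.0203 * 47157 = 957.2871 kW
eta_ith = (516 / 957.2871) * 100 = 53.90%


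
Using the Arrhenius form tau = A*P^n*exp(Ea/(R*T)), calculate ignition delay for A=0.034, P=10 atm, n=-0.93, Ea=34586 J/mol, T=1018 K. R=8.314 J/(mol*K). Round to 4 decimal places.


tau = A * P^n * exp(Ea/(R*T))
P^n = 10^(-0.93) = 0.11748976
Ea/(R*T) = 34586/(8.314*1018) = 4.086416
exp(Ea/(R*T)) = 59.526146
tau = 0.034 * 0.11748976 * 59.526146 = 0.2378 ms


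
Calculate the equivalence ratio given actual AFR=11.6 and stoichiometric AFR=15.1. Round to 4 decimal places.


phi = AFR_stoich / AFR_actual
phi = 15.1 / 11.6 = 1.3017


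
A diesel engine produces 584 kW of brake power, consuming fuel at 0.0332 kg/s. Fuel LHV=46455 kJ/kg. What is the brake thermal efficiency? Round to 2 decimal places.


eta_BTE = (BP / (mf * LHV)) * 100
Denominator = 0.0332 * 46455 = 1542.3060 kW
eta_BTE = (584 / 1542.3060) * 100 = 37.87%


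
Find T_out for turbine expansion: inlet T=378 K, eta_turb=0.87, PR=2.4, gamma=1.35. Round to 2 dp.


T_out = T_in * (1 - eta * (1 - PR^(-(gamma-1)/gamma)))
Exponent = -(1.35-1)/1.35 = -0.25925926
PR^exp = 2.4^(-0.25925926) = 0.79694200
Factor = 1 - 0.87*(1 - 0.79694200) = 0.82333954
T_out = 378 * 0.82333954 = 311.22 K


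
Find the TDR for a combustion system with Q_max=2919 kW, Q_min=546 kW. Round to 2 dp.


TDR = Q_max / Q_min
TDR = 2919 / 546 = 5.35


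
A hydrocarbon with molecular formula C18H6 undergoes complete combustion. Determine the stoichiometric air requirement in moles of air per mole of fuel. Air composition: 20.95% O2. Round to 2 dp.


Balanced combustion: C18H6 + 19.5 O2 -> 18 CO2 + 3 H2O
O2 needed = C + H/4 = 18 + 6/4 = 19.50 moles
Air moles = O2 / 0.2095 = 19.50 / 0.2095 = 93.08 moles air


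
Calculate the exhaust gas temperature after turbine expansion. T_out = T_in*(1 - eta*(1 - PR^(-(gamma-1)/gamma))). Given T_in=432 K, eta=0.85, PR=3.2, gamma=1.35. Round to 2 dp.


T_out = T_in * (1 - eta * (1 - PR^(-(gamma-1)/gamma)))
Exponent = -(1.35-1)/1.35 = -0.25925926
PR^exp = 3.2^(-0.25925926) = 0.73966521
Factor = 1 - 0.85*(1 - 0.73966521) = 0.77871543
T_out = 432 * 0.77871543 = 336.41 K


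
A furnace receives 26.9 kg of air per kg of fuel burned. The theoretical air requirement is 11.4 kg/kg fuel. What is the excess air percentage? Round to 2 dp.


Excess air = actual - stoichiometric = 26.9 - 11.4 = 15.50 kg/kg fuel
Excess air % = (excess / stoich) * 100 = (15.50 / 11.4) * 100 = 135.96%


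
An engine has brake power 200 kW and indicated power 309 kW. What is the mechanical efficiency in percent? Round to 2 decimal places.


eta_mech = (BP / IP) * 100
Ratio = 200 / 309 = 0.6472
eta_mech = 0.6472 * 100 = 64.72%


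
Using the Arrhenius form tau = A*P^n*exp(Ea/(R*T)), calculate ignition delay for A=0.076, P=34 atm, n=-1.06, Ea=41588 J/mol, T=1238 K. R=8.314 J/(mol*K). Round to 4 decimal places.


tau = A * P^n * exp(Ea/(R*T))
P^n = 34^(-1.06) = 0.02380304
Ea/(R*T) = 41588/(8.314*1238) = 4.040521
exp(Ea/(R*T)) = 56.855958
tau = 0.076 * 0.02380304 * 56.855958 = 0.1029 ms


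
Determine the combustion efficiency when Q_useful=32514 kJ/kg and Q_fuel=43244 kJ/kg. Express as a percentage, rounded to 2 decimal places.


Efficiency = (Q_useful / Q_fuel) * 100
Efficiency = (32514 / 43244) * 100
Efficiency = 0.7519 * 100 = 75.19%


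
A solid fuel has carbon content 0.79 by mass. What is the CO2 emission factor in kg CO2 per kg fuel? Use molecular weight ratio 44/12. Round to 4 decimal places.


EF = C_frac * (M_CO2 / M_C)
EF = 0.79 * (44/12)
EF = 0.79 * 3.666667 = 2.8967 kg_CO2/kg_fuel


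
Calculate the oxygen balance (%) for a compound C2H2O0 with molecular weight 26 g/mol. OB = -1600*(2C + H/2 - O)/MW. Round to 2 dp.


OB = -1600 * (2C + H/2 - O) / MW
Inner = 2*2 + 2/2 - 0 = 5.00
OB = -1600 * 5.00 / 26 = -307.69%


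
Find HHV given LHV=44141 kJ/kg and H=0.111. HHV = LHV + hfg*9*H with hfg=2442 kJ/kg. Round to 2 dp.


HHV = LHV + hfg * 9 * H
Water addition = 2442 * 9 * 0.111 = 2439.558 kJ/kg
HHV = 44141 + 2439.558 = 46580.56 kJ/kg


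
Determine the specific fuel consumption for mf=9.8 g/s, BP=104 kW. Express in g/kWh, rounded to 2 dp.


SFC = (mf / BP) * 3600
Rate = 9.8 / 104 = 0.094231 g/(s*kW)
SFC = 0.094231 * 3600 = 339.23 g/kWh


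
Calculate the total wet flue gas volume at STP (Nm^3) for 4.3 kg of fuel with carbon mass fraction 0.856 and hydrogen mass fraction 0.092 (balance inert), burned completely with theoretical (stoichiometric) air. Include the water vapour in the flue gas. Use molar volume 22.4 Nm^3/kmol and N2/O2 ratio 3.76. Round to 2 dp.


Per kg fuel: CO2 = (C/12 kmol)*22.4 = (0.856/12)*22.4 = 1.59787 Nm^3
Per kg fuel: H2O = (H/2 kmol)*22.4 = (0.092/2)*22.4 = 1.03040 Nm^3
O2 needed per kg fuel = C/12 + H/4 = 0.856/12 + 0.092/4 = 0.09433333 kmol
Per kg fuel: N2 = O2*3.76*22.4 = 0.09433333*3.76*22.4 = 7.94513 Nm^3
Total per kg = 1.59787 + 1.03040 + 7.94513 = 10.57340 Nm^3
Total = 10.57340 * 4.3 = 45.47 Nm^3


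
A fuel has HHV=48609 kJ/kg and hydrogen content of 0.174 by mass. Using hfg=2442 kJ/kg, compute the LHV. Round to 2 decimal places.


LHV = HHV - hfg * 9 * H
Water correction = 2442 * 9 * 0.174 = 3824.172 kJ/kg
LHV = 48609 - 3824.172 = 44784.83 kJ/kg


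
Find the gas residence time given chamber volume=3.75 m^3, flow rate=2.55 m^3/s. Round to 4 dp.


tau = V / Q_flow
tau = 3.75 / 2.55 = 1.4706 s


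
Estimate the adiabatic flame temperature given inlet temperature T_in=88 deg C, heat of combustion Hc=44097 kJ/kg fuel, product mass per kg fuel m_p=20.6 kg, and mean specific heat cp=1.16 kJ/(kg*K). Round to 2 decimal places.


T_ad = T_in + Hc / (m_p * cp)
Denominator = 20.6 * 1.16 = 23.8960
Temperature rise = 44097 / 23.8960 = 1845.37 K
T_ad = 88 + 1845.37 = 1933.37 deg C


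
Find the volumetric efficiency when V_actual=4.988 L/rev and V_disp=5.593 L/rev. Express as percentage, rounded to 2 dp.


eta_v = (V_actual / V_disp) * 100
Ratio = 4.988 / 5.593 = 0.8918
eta_v = 0.8918 * 100 = 89.18%


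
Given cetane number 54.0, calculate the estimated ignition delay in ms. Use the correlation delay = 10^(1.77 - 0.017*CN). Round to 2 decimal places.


delay = 10^(1.77 - 0.017*CN)
Exponent = 1.77 - 0.017*54.0 = 0.8520
delay = 10^0.8520 = 7.11 ms


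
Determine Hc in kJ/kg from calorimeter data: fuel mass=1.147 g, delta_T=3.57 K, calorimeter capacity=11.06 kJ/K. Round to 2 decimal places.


Hc = C_cal * delta_T / m_fuel
Q_released = 11.06 * 3.57 = 39.4842 kJ
m_fuel = 1.147 g = 1.147/1000 kg = 0.001147 kg
Hc = 39.4842 / 0.001147 = 34423.89 kJ/kg


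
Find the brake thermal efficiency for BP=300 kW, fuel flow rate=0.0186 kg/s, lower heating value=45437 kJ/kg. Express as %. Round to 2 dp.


eta_BTE = (BP / (mf * LHV)) * 100
Denominator = 0.0186 * 45437 = 845.1282 kW
eta_BTE = (300 / 845.1282) * 100 = 35.50%


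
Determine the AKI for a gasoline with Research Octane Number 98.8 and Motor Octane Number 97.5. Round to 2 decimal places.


AKI = (RON + MON) / 2
AKI = (98.8 + 97.5) / 2
AKI = 196.3 / 2 = 98.15


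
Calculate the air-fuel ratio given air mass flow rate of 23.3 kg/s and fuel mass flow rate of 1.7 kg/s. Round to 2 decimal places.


AFR = m_air / m_fuel
AFR = 23.3 / 1.7 = 13.71


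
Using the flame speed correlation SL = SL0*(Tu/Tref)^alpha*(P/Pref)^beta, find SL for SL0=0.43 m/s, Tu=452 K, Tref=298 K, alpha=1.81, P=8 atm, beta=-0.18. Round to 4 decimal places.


SL = SL0 * (Tu/Tref)^alpha * (P/Pref)^beta
T ratio = 452/298 = 1.51677852
(T ratio)^alpha = 1.51677852^1.81 = 2.125539
(P/Pref)^beta = 8^(-0.18) = 0.687771
SL = 0.43 * 2.125539 * 0.687771 = 0.6286 m/s


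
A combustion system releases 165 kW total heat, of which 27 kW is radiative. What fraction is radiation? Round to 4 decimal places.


f_rad = Q_rad / Q_total
f_rad = 27 / 165 = 0.1636


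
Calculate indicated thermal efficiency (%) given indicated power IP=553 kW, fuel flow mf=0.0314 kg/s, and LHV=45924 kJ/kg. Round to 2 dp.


eta_ith = (IP / (mf * LHV)) * 100
Denominator = 0.0314 * 45924 = 1442.0136 kW
eta_ith = (553 / 1442.0136) * 100 = 38.35%


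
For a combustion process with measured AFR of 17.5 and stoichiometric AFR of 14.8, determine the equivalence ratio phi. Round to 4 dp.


phi = AFR_stoich / AFR_actual
phi = 14.8 / 17.5 = 0.8457


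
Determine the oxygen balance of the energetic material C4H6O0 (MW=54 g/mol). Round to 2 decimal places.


OB = -1600 * (2C + H/2 - O) / MW
Inner = 2*4 + 6/2 - 0 = 11.00
OB = -1600 * 11.00 / 54 = -325.93%


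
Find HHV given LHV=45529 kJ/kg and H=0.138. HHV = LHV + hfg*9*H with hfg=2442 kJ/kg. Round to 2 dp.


HHV = LHV + hfg * 9 * H
Water addition = 2442 * 9 * 0.138 = 3032.964 kJ/kg
HHV = 45529 + 3032.964 = 48561.96 kJ/kg


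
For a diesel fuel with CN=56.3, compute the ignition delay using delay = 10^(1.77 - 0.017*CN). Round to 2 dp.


delay = 10^(1.77 - 0.017*CN)
Exponent = 1.77 - 0.017*56.3 = 0.8129
delay = 10^0.8129 = 6.50 ms


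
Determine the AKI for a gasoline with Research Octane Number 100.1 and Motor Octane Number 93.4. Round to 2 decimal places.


AKI = (RON + MON) / 2
AKI = (100.1 + 93.4) / 2
AKI = 193.5 / 2 = 96.75


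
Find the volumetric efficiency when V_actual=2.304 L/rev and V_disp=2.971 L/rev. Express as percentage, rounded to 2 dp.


eta_v = (V_actual / V_disp) * 100
Ratio = 2.304 / 2.971 = 0.7755
eta_v = 0.7755 * 100 = 77.55%


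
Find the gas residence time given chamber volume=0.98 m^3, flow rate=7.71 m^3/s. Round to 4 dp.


tau = V / Q_flow
tau = 0.98 / 7.71 = 0.1271 s


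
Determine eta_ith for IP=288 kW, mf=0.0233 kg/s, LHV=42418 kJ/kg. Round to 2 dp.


eta_ith = (IP / (mf * LHV)) * 100
Denominator = 0.0233 * 42418 = 988.3394 kW
eta_ith = (288 / 988.3394) * 100 = 29.14%


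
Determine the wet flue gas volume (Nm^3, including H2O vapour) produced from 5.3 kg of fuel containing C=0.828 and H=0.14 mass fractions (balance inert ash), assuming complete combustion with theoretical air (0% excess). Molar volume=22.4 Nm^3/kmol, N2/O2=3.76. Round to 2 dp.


Per kg fuel: CO2 = (C/12 kmol)*22.4 = (0.828/12)*22.4 = 1.54560 Nm^3
Per kg fuel: H2O = (H/2 kmol)*22.4 = (0.14/2)*22.4 = 1.56800 Nm^3
O2 needed per kg fuel = C/12 + H/4 = 0.828/12 + 0.14/4 = 0.10400000 kmol
Per kg fuel: N2 = O2*3.76*22.4 = 0.10400000*3.76*22.4 = 8.75930 Nm^3
Total per kg = 1.54560 + 1.56800 + 8.75930 = 11.87290 Nm^3
Total = 11.87290 * 5.3 = 62.93 Nm^3


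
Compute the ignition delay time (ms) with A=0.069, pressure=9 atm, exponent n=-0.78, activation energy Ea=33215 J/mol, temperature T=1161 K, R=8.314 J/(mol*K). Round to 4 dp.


tau = A * P^n * exp(Ea/(R*T))
P^n = 9^(-0.78) = 0.18017347
Ea/(R*T) = 33215/(8.314*1161) = 3.441058
exp(Ea/(R*T)) = 31.219977
tau = 0.069 * 0.18017347 * 31.219977 = 0.3881 ms


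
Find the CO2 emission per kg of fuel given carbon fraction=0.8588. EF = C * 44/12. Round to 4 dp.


EF = C_frac * (M_CO2 / M_C)
EF = 0.8588 * (44/12)
EF = 0.8588 * 3.666667 = 3.1489 kg_CO2/kg_fuel


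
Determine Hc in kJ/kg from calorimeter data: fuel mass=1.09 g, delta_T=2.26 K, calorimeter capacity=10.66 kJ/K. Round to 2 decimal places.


Hc = C_cal * delta_T / m_fuel
Q_released = 10.66 * 2.26 = 24.0916 kJ
m_fuel = 1.09 g = 1.09/1000 kg = 0.001090 kg
Hc = 24.0916 / 0.001090 = 22102.39 kJ/kg


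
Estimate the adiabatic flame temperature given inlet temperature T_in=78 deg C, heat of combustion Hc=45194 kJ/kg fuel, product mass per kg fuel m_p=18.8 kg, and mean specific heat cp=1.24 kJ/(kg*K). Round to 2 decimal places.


T_ad = T_in + Hc / (m_p * cp)
Denominator = 18.8 * 1.24 = 23.3120
Temperature rise = 45194 / 23.3120 = 1938.66 K
T_ad = 78 + 1938.66 = 2016.66 deg C


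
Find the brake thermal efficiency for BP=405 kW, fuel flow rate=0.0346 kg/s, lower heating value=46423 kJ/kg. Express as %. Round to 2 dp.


eta_BTE = (BP / (mf * LHV)) * 100
Denominator = 0.0346 * 46423 = 1606.2358 kW
eta_BTE = (405 / 1606.2358) * 100 = 25.21%


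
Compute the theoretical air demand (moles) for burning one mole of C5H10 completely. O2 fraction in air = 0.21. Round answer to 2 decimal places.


Balanced combustion: C5H10 + 7.5 O2 -> 5 CO2 + 5 H2O
O2 needed = C + H/4 = 5 + 10/4 = 7.50 moles
Air moles = O2 / 0.21 = 7.50 / 0.21 = 35.71 moles air


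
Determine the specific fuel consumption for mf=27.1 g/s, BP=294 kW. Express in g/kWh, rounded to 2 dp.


SFC = (mf / BP) * 3600
Rate = 27.1 / 294 = 0.092177 g/(s*kW)
SFC = 0.092177 * 3600 = 331.84 g/kWh


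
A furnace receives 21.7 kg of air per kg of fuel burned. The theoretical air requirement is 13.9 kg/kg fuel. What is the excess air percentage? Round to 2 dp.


Excess air = actual - stoichiometric = 21.7 - 13.9 = 7.80 kg/kg fuel
Excess air % = (excess / stoich) * 100 = (7.80 / 13.9) * 100 = 56.12%


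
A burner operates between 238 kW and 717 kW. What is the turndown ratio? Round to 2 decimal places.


TDR = Q_max / Q_min
TDR = 717 / 238 = 3.01


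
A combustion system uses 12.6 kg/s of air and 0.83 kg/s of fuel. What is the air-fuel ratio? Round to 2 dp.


AFR = m_air / m_fuel
AFR = 12.6 / 0.83 = 15.18


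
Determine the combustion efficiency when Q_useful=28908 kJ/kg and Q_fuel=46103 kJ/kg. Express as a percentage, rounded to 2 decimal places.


Efficiency = (Q_useful / Q_fuel) * 100
Efficiency = (28908 / 46103) * 100
Efficiency = 0.6270 * 100 = 62.70%


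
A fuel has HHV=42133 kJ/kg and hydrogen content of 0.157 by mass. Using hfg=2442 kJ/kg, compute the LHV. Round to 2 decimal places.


LHV = HHV - hfg * 9 * H
Water correction = 2442 * 9 * 0.157 = 3450.546 kJ/kg
LHV = 42133 - 3450.546 = 38682.45 kJ/kg


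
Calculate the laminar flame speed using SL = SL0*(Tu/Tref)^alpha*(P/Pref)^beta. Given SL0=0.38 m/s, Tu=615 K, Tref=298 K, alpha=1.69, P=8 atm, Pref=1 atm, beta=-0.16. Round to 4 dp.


SL = SL0 * (Tu/Tref)^alpha * (P/Pref)^beta
T ratio = 615/298 = 2.06375839
(T ratio)^alpha = 2.06375839^1.69 = 3.402307
(P/Pref)^beta = 8^(-0.16) = 0.716978
SL = 0.38 * 3.402307 * 0.716978 = 0.9270 m/s


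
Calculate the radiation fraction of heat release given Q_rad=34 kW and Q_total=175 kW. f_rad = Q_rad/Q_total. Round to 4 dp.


f_rad = Q_rad / Q_total
f_rad = 34 / 175 = 0.1943


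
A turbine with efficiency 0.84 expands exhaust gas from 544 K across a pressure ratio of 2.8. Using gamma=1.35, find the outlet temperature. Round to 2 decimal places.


T_out = T_in * (1 - eta * (1 - PR^(-(gamma-1)/gamma)))
Exponent = -(1.35-1)/1.35 = -0.25925926
PR^exp = 2.8^(-0.25925926) = 0.76572026
Factor = 1 - 0.84*(1 - 0.76572026) = 0.80320502
T_out = 544 * 0.80320502 = 436.94 K


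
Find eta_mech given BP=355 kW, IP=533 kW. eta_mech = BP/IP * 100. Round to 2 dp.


eta_mech = (BP / IP) * 100
Ratio = 355 / 533 = 0.6660
eta_mech = 0.6660 * 100 = 66.60%


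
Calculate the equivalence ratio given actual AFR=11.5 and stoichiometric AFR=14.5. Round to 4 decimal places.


phi = AFR_stoich / AFR_actual
phi = 14.5 / 11.5 = 1.2609


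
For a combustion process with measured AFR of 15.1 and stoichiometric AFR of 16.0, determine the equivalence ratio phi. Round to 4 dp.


phi = AFR_stoich / AFR_actual
phi = 16.0 / 15.1 = 1.0596


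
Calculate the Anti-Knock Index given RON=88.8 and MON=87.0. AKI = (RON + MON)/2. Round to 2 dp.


AKI = (RON + MON) / 2
AKI = (88.8 + 87.0) / 2
AKI = 175.8 / 2 = 87.90


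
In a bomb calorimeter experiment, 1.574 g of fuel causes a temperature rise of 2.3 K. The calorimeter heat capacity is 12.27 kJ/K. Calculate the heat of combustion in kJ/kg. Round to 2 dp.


Hc = C_cal * delta_T / m_fuel
Q_released = 12.27 * 2.3 = 28.2210 kJ
m_fuel = 1.574 g = 1.574/1000 kg = 0.001574 kg
Hc = 28.2210 / 0.001574 = 17929.48 kJ/kg


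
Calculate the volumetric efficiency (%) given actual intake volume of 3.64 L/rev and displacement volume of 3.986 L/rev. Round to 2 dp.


eta_v = (V_actual / V_disp) * 100
Ratio = 3.64 / 3.986 = 0.9132
eta_v = 0.9132 * 100 = 91.32%


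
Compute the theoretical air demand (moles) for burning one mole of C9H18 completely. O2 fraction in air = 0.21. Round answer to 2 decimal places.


Balanced combustion: C9H18 + 13.5 O2 -> 9 CO2 + 9 H2O
O2 needed = C + H/4 = 9 + 18/4 = 13.50 moles
Air moles = O2 / 0.21 = 13.50 / 0.21 = 64.29 moles air


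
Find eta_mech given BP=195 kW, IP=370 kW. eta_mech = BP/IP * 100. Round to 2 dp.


eta_mech = (BP / IP) * 100
Ratio = 195 / 370 = 0.5270
eta_mech = 0.5270 * 100 = 52.70%


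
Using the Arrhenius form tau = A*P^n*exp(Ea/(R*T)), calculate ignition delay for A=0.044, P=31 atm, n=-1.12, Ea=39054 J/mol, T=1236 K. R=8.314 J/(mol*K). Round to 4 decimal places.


tau = A * P^n * exp(Ea/(R*T))
P^n = 31^(-1.12) = 0.02136362
Ea/(R*T) = 39054/(8.314*1236) = 3.800468
exp(Ea/(R*T)) = 44.722090
tau = 0.044 * 0.02136362 * 44.722090 = 0.0420 ms
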